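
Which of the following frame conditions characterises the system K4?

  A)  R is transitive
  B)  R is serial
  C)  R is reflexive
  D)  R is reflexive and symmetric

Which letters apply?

A

(A) K4 is sound and complete for exactly this class.
(B) this class determines D, not K4.
(C) this class determines T (= KT), not K4.
(D) this class determines B (= KTB), not K4.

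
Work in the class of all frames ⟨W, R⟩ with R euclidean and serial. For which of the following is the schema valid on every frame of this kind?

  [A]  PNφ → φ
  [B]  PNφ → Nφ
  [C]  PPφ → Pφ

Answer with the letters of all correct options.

B

(A) the dual of axiom B: valid iff R is symmetric. Such an R need not be symmetric — not valid.
(B) PNφ → Nφ is the dual of axiom 5; it is valid on a frame exactly when R is euclidean. Every such R is euclidean, so valid.
(C) PPφ → Pφ is the dual of axiom 4; it is valid on a frame exactly when R is transitive. Such an R need not be transitive, so not valid.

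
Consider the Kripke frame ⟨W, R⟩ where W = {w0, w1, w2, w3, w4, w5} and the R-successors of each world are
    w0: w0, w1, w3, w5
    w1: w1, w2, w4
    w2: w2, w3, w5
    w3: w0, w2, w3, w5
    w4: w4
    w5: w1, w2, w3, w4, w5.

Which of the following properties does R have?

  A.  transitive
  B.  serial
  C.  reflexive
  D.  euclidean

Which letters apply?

(A) not transitive: w0 R w1 and w1 R w2 but not w0 R w2.
(B) serial: every world has an R-successor.
(C) reflexive: each world relates to itself.
(D) not euclidean: w0 R w1 and w0 R w0 but not w1 R w0.

B, C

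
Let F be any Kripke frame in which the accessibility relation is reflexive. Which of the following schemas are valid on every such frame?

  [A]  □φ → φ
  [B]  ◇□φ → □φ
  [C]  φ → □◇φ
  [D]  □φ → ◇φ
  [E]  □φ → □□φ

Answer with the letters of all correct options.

A, D

A reflexive relation is serial.
(A) □φ → φ (axiom T) characterises the reflexive frames. Every such R is reflexive — valid.
(B) ◇□φ → □φ (the dual of axiom 5) characterises the euclidean frames. Such an R need not be euclidean — not valid.
(C) φ → □◇φ is axiom B, which corresponds to symmetry. Such an R need not be symmetric — not valid.
(D) axiom D: valid iff R is serial. Every such R is serial — valid.
(E) □φ → □□φ (axiom 4) characterises the transitive frames. Such an R need not be transitive — not valid.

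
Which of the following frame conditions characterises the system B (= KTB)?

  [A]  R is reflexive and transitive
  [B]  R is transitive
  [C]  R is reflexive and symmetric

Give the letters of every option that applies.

(A) this class determines S4, not B (= KTB).
(B) this class determines K4, not B (= KTB).
(C) B (= KTB) is sound and complete for exactly this class.

C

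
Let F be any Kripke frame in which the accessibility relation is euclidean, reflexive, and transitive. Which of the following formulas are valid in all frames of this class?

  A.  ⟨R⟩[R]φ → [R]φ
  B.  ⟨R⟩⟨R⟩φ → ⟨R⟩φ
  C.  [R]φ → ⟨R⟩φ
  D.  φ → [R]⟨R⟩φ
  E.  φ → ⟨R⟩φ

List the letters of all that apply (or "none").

A relation that is euclidean, reflexive, and transitive is also serial and symmetric.
(A) ⟨R⟩[R]φ → [R]φ is the dual of axiom 5; it is valid on a frame exactly when R is euclidean. Every such R is euclidean, so valid.
(B) ⟨R⟩⟨R⟩φ → ⟨R⟩φ (the dual of axiom 4) characterises the transitive frames. Every such R is transitive — valid.
(C) axiom D: valid iff R is serial. Every such R is serial — valid.
(D) φ → [R]⟨R⟩φ (axiom B) characterises the symmetric frames. Every such R is symmetric — valid.
(E) the dual of axiom T: valid iff R is reflexive. Every such R is reflexive — valid.

A, B, C, D, E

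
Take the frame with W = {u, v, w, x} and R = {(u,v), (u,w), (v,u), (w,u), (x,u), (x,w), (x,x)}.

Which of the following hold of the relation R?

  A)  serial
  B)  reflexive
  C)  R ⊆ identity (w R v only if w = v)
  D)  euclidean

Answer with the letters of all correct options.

(A) serial: every world has an R-successor.
(B) not reflexive: not u R u.
(C) not ⊆ identity: u R v with u ≠ v.
(D) not euclidean: u R v and u R w but not v R w.

A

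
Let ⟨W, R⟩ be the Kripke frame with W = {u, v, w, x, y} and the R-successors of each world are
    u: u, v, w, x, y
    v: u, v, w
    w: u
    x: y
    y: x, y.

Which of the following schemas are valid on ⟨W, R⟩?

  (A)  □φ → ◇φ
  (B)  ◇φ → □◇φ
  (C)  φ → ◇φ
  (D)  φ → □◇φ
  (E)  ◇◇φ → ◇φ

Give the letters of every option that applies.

R is not reflexive: not w R w.
R is not symmetric: u R x but not x R u.
R is not transitive: v R u and u R x but not v R x.
R is not euclidean: u R v and u R x but not v R x.
R is serial: every world has an R-successor.
(A) □φ → ◇φ is axiom D; it is valid on a frame exactly when R is serial. R is serial, so valid.
(B) axiom 5: valid iff R is euclidean. R is not euclidean — not valid.
(C) φ → ◇φ is the dual of axiom T, which corresponds to reflexivity. R is not reflexive — not valid.
(D) axiom B: valid iff R is symmetric. R is not symmetric — not valid.
(E) ◇◇φ → ◇φ (the dual of axiom 4) characterises the transitive frames. R is not transitive — not valid.

A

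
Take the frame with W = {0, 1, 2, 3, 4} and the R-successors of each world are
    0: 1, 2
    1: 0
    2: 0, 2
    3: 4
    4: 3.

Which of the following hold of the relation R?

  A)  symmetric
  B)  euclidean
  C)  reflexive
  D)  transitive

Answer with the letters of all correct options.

(A) symmetric: every R-edge is matched by its reverse.
(B) not euclidean: 0 R 1 and 0 R 2 but not 1 R 2.
(C) not reflexive: not 0 R 0.
(D) not transitive: 0 R 1 and 1 R 0 but not 0 R 0.

A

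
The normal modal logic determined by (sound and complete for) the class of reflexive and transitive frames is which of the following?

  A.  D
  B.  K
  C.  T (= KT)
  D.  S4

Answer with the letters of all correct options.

D

(A) D is determined by the class of serial frames.
(B) K is determined by the class of arbitrary frames.
(C) T (= KT) is determined by the class of reflexive frames.
(D) S4 is determined by exactly this class.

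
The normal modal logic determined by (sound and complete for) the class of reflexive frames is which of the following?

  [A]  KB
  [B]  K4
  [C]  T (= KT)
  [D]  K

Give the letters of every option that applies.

(A) KB is determined by the class of symmetric frames.
(B) K4 is determined by the class of transitive frames.
(C) T (= KT) is determined by exactly this class.
(D) K is determined by the class of arbitrary frames.

C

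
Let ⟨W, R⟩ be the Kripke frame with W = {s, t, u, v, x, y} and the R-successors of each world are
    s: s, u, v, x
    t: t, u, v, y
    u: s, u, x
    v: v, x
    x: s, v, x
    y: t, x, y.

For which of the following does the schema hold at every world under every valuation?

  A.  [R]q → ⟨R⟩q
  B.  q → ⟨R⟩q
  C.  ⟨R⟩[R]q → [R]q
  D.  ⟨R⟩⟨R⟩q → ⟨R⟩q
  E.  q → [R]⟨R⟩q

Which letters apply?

A, B

R is reflexive: each world relates to itself.
R is not symmetric: s R v but not v R s.
R is not transitive: t R u and u R s but not t R s.
R is not euclidean: s R u and s R v but not u R v.
R is serial: every world has an R-successor.
(A) [R]q → ⟨R⟩q (axiom D) characterises the serial frames. R is serial — valid.
(B) q → ⟨R⟩q (the dual of axiom T) characterises the reflexive frames. R is reflexive — valid.
(C) ⟨R⟩[R]q → [R]q is the dual of axiom 5; it is valid on a frame exactly when R is euclidean. R is not euclidean, so not valid.
(D) the dual of axiom 4: valid iff R is transitive. R is not transitive — not valid.
(E) axiom B: valid iff R is symmetric. R is not symmetric — not valid.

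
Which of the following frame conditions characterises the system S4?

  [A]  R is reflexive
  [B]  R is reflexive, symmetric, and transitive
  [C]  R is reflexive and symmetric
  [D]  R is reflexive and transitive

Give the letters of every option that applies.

D

(A) this class determines T (= KT), not S4.
(B) this class determines S5, not S4.
(C) this class determines B (= KTB), not S4.
(D) S4 is sound and complete for exactly this class.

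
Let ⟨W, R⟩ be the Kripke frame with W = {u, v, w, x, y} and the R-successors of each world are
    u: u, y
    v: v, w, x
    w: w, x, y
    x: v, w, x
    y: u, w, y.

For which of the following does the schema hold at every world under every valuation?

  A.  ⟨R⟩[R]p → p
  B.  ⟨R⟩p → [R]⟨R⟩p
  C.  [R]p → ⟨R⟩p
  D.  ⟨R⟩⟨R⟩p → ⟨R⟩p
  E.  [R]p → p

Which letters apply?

C, E

R is reflexive: each world relates to itself.
R is not symmetric: v R w but not w R v.
R is not transitive: u R y and y R w but not u R w.
R is not euclidean: v R w and v R v but not w R v.
R is serial: every world has an R-successor.
(A) ⟨R⟩[R]p → p (the dual of axiom B) characterises the symmetric frames. R is not symmetric — not valid.
(B) ⟨R⟩p → [R]⟨R⟩p is axiom 5, which corresponds to the euclidean property. R is not euclidean — not valid.
(C) axiom D: valid iff R is serial. R is serial — valid.
(D) ⟨R⟩⟨R⟩p → ⟨R⟩p is the dual of axiom 4; it is valid on a frame exactly when R is transitive. R is not transitive, so not valid.
(E) [R]p → p is axiom T, which corresponds to reflexivity. R is reflexive — valid.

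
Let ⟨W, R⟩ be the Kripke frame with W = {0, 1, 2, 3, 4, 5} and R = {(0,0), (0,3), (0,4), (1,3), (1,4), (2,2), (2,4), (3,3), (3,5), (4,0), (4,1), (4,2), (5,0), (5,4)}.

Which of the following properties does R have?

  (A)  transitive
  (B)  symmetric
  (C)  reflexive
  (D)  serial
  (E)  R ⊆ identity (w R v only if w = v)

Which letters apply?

D

(A) not transitive: 0 R 3 and 3 R 5 but not 0 R 5.
(B) not symmetric: 0 R 3 but not 3 R 0.
(C) not reflexive: not 1 R 1.
(D) serial: every world has an R-successor.
(E) not ⊆ identity: 0 R 3 with 0 ≠ 3.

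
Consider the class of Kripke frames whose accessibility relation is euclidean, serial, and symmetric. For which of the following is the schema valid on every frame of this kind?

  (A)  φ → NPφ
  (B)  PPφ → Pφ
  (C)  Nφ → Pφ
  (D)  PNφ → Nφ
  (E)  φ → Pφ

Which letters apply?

Serial, symmetric and euclidean together give transitive (from symmetry + euclidean) and then reflexive; the relation is an equivalence.
(A) axiom B: valid iff R is symmetric. Every such R is symmetric — valid.
(B) PPφ → Pφ is the dual of axiom 4; it is valid on a frame exactly when R is transitive. Every such R is transitive, so valid.
(C) axiom D: valid iff R is serial. Every such R is serial — valid.
(D) PNφ → Nφ is the dual of axiom 5; it is valid on a frame exactly when R is euclidean. Every such R is euclidean, so valid.
(E) φ → Pφ is the dual of axiom T; it is valid on a frame exactly when R is reflexive. Every such R is reflexive, so valid.

A, B, C, D, E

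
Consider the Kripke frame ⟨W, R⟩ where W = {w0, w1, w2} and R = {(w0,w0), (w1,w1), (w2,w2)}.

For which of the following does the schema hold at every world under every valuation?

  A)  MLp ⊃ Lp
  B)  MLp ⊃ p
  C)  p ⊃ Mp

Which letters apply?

R is reflexive: each world relates to itself.
R is symmetric: every R-edge is matched by its reverse.
R is euclidean: any two R-successors of the same world are R-related.
(A) the dual of axiom 5: valid iff R is euclidean. R is euclidean — valid.
(B) the dual of axiom B: valid iff R is symmetric. R is symmetric — valid.
(C) the dual of axiom T: valid iff R is reflexive. R is reflexive — valid.

A, B, C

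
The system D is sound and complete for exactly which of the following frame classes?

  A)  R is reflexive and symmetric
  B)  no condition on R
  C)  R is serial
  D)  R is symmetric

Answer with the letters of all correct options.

C

(A) this class determines B (= KTB), not D.
(B) this class determines K, not D.
(C) D is sound and complete for exactly this class.
(D) this class determines KB, not D.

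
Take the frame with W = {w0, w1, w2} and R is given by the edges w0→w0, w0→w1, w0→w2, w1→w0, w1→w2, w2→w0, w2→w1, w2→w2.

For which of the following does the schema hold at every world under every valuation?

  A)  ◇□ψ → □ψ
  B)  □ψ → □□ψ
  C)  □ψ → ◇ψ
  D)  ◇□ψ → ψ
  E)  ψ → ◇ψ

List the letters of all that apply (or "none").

R is not reflexive: not w1 R w1.
R is symmetric: every R-edge is matched by its reverse.
R is not transitive: w1 R w0 and w0 R w1 but not w1 R w1.
R is not euclidean: w0 R w1 and w0 R w1 but not w1 R w1.
R is serial: every world has an R-successor.
(A) the dual of axiom 5: valid iff R is euclidean. R is not euclidean — not valid.
(B) □ψ → □□ψ is axiom 4; it is valid on a frame exactly when R is transitive. R is not transitive, so not valid.
(C) axiom D: valid iff R is serial. R is serial — valid.
(D) ◇□ψ → ψ is the dual of axiom B, which corresponds to symmetry. R is symmetric — valid.
(E) the dual of axiom T: valid iff R is reflexive. R is not reflexive — not valid.

C, D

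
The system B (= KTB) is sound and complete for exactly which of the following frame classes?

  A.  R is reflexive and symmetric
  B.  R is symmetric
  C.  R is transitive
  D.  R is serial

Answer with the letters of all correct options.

(A) B (= KTB) is sound and complete for exactly this class.
(B) this class determines KB, not B (= KTB).
(C) this class determines K4, not B (= KTB).
(D) this class determines D, not B (= KTB).

A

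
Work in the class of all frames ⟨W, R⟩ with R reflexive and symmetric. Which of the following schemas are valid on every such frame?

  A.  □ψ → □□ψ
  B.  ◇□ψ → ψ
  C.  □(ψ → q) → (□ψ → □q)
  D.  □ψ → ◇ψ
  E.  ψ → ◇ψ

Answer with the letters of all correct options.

B, C, D, E

Reflexive relations are serial.
(A) □ψ → □□ψ (axiom 4) characterises the transitive frames. Such an R need not be transitive — not valid.
(B) ◇□ψ → ψ (the dual of axiom B) characterises the symmetric frames. Every such R is symmetric — valid.
(C) this is just K, valid on every normal frame.
(D) axiom D: valid iff R is serial. Every such R is serial — valid.
(E) ψ → ◇ψ is the dual of axiom T; it is valid on a frame exactly when R is reflexive. Every such R is reflexive, so valid.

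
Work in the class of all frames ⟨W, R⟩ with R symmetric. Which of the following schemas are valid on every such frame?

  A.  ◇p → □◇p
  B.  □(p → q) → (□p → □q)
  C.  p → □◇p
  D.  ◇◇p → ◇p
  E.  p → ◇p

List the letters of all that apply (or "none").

(A) axiom 5: valid iff R is euclidean. Such an R need not be euclidean — not valid.
(B) this is just K, valid on every normal frame.
(C) p → □◇p is axiom B; it is valid on a frame exactly when R is symmetric. Every such R is symmetric, so valid.
(D) the dual of axiom 4: valid iff R is transitive. Such an R need not be transitive — not valid.
(E) p → ◇p is the dual of axiom T; it is valid on a frame exactly when R is reflexive. Such an R need not be reflexive, so not valid.

B, C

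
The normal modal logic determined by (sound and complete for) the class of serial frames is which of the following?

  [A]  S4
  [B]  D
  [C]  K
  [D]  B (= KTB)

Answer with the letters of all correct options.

(A) S4 is determined by the class of reflexive and transitive frames.
(B) D is determined by exactly this class.
(C) K is determined by the class of arbitrary frames.
(D) B (= KTB) is determined by the class of reflexive and symmetric frames.

B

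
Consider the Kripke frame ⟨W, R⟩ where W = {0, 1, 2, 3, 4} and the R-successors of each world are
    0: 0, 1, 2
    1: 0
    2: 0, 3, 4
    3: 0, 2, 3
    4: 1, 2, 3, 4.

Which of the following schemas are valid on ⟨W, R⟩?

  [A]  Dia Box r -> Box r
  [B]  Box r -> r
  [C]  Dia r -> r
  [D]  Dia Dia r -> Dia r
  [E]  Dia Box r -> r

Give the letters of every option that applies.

none

R is not reflexive: not 1 R 1.
R is not symmetric: 3 R 0 but not 0 R 3.
R is not transitive: 0 R 2 and 2 R 3 but not 0 R 3.
R is not euclidean: 0 R 1 and 0 R 2 but not 1 R 2.
R is not a subset of the identity: 0 R 1 with 0 ≠ 1.
(A) Dia Box r -> Box r (the dual of axiom 5) characterises the euclidean frames. R is not euclidean — not valid.
(B) Box r -> r (axiom T) characterises the reflexive frames. R is not reflexive — not valid.
(C) Dia r -> r is the converse of T; it holds exactly when R ⊆ identity. Here R ⊄ identity — not valid.
(D) Dia Dia r -> Dia r is the dual of axiom 4, which corresponds to transitivity. R is not transitive — not valid.
(E) Dia Box r -> r is the dual of axiom B, which corresponds to symmetry. R is not symmetric — not valid.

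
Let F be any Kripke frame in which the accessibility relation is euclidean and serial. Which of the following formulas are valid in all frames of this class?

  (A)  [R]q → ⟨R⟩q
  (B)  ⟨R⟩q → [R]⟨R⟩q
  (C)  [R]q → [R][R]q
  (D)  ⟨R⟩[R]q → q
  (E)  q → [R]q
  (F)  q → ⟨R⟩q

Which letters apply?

(A) [R]q → ⟨R⟩q (axiom D) characterises the serial frames. Every such R is serial — valid.
(B) ⟨R⟩q → [R]⟨R⟩q is axiom 5, which corresponds to the euclidean property. Every such R is euclidean — valid.
(C) [R]q → [R][R]q is axiom 4, which corresponds to transitivity. Such an R need not be transitive — not valid.
(D) ⟨R⟩[R]q → q (the dual of axiom B) characterises the symmetric frames. Such an R need not be symmetric — not valid.
(E) q → [R]q is equivalent to ◇p→p; it holds exactly when R ⊆ identity. Such an R need not be a subset of the identity — not valid.
(F) q → ⟨R⟩q is the dual of axiom T; it is valid on a frame exactly when R is reflexive. Such an R need not be reflexive, so not valid.

A, B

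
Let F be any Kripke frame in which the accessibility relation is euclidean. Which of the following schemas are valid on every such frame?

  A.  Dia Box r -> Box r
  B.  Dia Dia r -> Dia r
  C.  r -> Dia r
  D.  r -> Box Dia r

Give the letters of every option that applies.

(A) the dual of axiom 5: valid iff R is euclidean. Every such R is euclidean — valid.
(B) Dia Dia r -> Dia r is the dual of axiom 4, which corresponds to transitivity. Such an R need not be transitive — not valid.
(C) r -> Dia r (the dual of axiom T) characterises the reflexive frames. Such an R need not be reflexive — not valid.
(D) r -> Box Dia r is axiom B, which corresponds to symmetry. Such an R need not be symmetric — not valid.

A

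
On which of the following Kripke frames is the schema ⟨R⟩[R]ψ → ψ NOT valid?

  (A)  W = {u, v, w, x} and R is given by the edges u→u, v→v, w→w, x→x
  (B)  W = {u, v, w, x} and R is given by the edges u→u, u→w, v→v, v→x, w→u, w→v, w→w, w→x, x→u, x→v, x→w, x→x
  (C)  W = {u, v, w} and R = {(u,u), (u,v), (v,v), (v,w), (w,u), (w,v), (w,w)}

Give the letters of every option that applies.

The schema ⟨R⟩[R]ψ → ψ is the dual of axiom B; it is valid on a frame iff R is symmetric.
(A) R is symmetric (every R-edge is matched by its reverse), so the schema is valid here.
(B) R is not symmetric (w R v but not v R w), so the schema fails here.
(C) R is not symmetric (u R v but not v R u), so the schema fails here.

B, C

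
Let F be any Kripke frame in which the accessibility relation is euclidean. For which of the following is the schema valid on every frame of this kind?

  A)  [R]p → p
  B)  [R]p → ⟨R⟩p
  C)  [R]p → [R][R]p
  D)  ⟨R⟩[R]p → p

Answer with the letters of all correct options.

(A) [R]p → p is axiom T; it is valid on a frame exactly when R is reflexive. Such an R need not be reflexive, so not valid.
(B) [R]p → ⟨R⟩p is axiom D, which corresponds to seriality. Such an R need not be serial — not valid.
(C) [R]p → [R][R]p is axiom 4; it is valid on a frame exactly when R is transitive. Such an R need not be transitive, so not valid.
(D) ⟨R⟩[R]p → p is the dual of axiom B; it is valid on a frame exactly when R is symmetric. Such an R need not be symmetric, so not valid.

none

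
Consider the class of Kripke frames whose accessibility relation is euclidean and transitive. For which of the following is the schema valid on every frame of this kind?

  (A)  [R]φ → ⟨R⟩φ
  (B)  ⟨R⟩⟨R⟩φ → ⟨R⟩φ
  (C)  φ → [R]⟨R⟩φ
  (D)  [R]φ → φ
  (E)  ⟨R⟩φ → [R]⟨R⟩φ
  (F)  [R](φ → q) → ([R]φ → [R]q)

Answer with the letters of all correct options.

(A) axiom D: valid iff R is serial. Such an R need not be serial — not valid.
(B) ⟨R⟩⟨R⟩φ → ⟨R⟩φ is the dual of axiom 4, which corresponds to transitivity. Every such R is transitive — valid.
(C) φ → [R]⟨R⟩φ is axiom B; it is valid on a frame exactly when R is symmetric. Such an R need not be symmetric, so not valid.
(D) [R]φ → φ is axiom T; it is valid on a frame exactly when R is reflexive. Such an R need not be reflexive, so not valid.
(E) axiom 5: valid iff R is euclidean. Every such R is euclidean — valid.
(F) [R](φ → q) → ([R]φ → [R]q) is the K axiom; it holds on all frames — valid.

B, E, F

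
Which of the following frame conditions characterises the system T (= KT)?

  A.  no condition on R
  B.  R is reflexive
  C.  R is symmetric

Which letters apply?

B

(A) this class determines K, not T (= KT).
(B) T (= KT) is sound and complete for exactly this class.
(C) this class determines KB, not T (= KT).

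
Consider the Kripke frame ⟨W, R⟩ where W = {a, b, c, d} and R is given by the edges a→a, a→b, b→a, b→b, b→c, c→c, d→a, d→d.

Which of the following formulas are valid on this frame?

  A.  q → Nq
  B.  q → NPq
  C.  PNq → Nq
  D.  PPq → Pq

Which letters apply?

none

R is not symmetric: b R c but not c R b.
R is not transitive: a R b and b R c but not a R c.
R is not euclidean: b R a and b R c but not a R c.
R is not a subset of the identity: a R b with a ≠ b.
(A) q → Nq is valid only on frames where every R-edge is a self-loop. Here R ⊄ identity — not valid.
(B) q → NPq is axiom B, which corresponds to symmetry. R is not symmetric — not valid.
(C) PNq → Nq is the dual of axiom 5, which corresponds to the euclidean property. R is not euclidean — not valid.
(D) PPq → Pq is the dual of axiom 4, which corresponds to transitivity. R is not transitive — not valid.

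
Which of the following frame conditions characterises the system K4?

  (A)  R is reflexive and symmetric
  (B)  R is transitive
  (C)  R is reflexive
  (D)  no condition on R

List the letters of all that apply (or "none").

(A) this class determines B (= KTB), not K4.
(B) K4 is sound and complete for exactly this class.
(C) this class determines T (= KT), not K4.
(D) this class determines K, not K4.

B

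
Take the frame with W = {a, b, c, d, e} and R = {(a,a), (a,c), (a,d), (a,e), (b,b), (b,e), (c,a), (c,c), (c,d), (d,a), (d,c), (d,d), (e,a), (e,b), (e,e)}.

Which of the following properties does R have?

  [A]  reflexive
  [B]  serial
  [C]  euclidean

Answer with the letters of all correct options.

(A) reflexive: each world relates to itself.
(B) serial: every world has an R-successor.
(C) not euclidean: a R c and a R e but not c R e.

A, B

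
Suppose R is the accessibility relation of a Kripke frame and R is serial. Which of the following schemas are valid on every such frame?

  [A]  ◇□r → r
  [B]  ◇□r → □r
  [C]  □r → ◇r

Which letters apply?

(A) ◇□r → r is the dual of axiom B; it is valid on a frame exactly when R is symmetric. Such an R need not be symmetric, so not valid.
(B) the dual of axiom 5: valid iff R is euclidean. Such an R need not be euclidean — not valid.
(C) □r → ◇r is axiom D; it is valid on a frame exactly when R is serial. Every such R is serial, so valid.

C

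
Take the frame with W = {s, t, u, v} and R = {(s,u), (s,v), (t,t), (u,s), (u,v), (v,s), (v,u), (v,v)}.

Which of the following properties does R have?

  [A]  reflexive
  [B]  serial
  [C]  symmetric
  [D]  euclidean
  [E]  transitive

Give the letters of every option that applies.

B, C

(A) not reflexive: not s R s.
(B) serial: every world has an R-successor.
(C) symmetric: every R-edge is matched by its reverse.
(D) not euclidean: s R u and s R u but not u R u.
(E) not transitive: s R u and u R s but not s R s.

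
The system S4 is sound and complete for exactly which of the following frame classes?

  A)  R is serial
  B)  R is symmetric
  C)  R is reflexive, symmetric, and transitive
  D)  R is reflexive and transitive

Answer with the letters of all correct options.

D

(A) this class determines D, not S4.
(B) this class determines KB, not S4.
(C) this class determines S5, not S4.
(D) S4 is sound and complete for exactly this class.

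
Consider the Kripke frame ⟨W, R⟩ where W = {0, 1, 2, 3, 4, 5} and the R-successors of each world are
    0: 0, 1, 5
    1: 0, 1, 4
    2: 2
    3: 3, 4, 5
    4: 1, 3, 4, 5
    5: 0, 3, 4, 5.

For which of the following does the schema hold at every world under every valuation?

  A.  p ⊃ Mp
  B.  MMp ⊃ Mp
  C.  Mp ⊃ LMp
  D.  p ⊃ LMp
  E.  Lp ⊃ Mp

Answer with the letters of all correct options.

R is reflexive: each world relates to itself.
R is symmetric: every R-edge is matched by its reverse.
R is not transitive: 0 R 1 and 1 R 4 but not 0 R 4.
R is not euclidean: 0 R 1 and 0 R 5 but not 1 R 5.
R is serial: every world has an R-successor.
(A) p ⊃ Mp is the dual of axiom T; it is valid on a frame exactly when R is reflexive. R is reflexive, so valid.
(B) MMp ⊃ Mp is the dual of axiom 4; it is valid on a frame exactly when R is transitive. R is not transitive, so not valid.
(C) axiom 5: valid iff R is euclidean. R is not euclidean — not valid.
(D) axiom B: valid iff R is symmetric. R is symmetric — valid.
(E) axiom D: valid iff R is serial. R is serial — valid.

A, D, E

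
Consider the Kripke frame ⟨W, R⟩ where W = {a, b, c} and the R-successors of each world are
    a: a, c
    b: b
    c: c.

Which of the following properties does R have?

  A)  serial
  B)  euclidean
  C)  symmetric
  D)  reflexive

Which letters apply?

A, D

(A) serial: every world has an R-successor.
(B) not euclidean: a R c and a R a but not c R a.
(C) not symmetric: a R c but not c R a.
(D) reflexive: each world relates to itself.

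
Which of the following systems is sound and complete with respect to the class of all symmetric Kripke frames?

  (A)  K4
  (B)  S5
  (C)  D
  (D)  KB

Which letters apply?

(A) K4 is determined by the class of transitive frames.
(B) S5 is determined by the class of reflexive, symmetric, and transitive frames.
(C) D is determined by the class of serial frames.
(D) KB is determined by exactly this class.

D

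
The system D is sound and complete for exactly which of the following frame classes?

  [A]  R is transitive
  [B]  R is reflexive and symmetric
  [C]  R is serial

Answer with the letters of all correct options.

(A) this class determines K4, not D.
(B) this class determines B (= KTB), not D.
(C) D is sound and complete for exactly this class.

C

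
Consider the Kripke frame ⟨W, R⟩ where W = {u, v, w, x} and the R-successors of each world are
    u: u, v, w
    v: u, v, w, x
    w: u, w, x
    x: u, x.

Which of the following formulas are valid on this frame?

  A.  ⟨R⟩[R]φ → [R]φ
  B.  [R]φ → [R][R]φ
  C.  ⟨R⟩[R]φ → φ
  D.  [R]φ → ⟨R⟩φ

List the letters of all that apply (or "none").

R is not symmetric: v R w but not w R v.
R is not transitive: u R v and v R x but not u R x.
R is not euclidean: u R w and u R v but not w R v.
R is serial: every world has an R-successor.
(A) ⟨R⟩[R]φ → [R]φ is the dual of axiom 5; it is valid on a frame exactly when R is euclidean. R is not euclidean, so not valid.
(B) [R]φ → [R][R]φ is axiom 4, which corresponds to transitivity. R is not transitive — not valid.
(C) the dual of axiom B: valid iff R is symmetric. R is not symmetric — not valid.
(D) [R]φ → ⟨R⟩φ is axiom D; it is valid on a frame exactly when R is serial. R is serial, so valid.

D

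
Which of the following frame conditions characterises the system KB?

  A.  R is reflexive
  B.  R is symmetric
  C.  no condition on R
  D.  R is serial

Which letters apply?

(A) this class determines T (= KT), not KB.
(B) KB is sound and complete for exactly this class.
(C) this class determines K, not KB.
(D) this class determines D, not KB.

B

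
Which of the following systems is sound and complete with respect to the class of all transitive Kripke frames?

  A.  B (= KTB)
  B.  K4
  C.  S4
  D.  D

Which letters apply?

B

(A) B (= KTB) is determined by the class of reflexive and symmetric frames.
(B) K4 is determined by exactly this class.
(C) S4 is determined by the class of reflexive and transitive frames.
(D) D is determined by the class of serial frames.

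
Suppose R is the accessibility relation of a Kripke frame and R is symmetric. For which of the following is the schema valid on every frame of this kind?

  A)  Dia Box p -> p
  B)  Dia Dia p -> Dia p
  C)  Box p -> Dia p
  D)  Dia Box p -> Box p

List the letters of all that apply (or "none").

(A) Dia Box p -> p is the dual of axiom B, which corresponds to symmetry. Every such R is symmetric — valid.
(B) the dual of axiom 4: valid iff R is transitive. Such an R need not be transitive — not valid.
(C) axiom D: valid iff R is serial. Such an R need not be serial — not valid.
(D) Dia Box p -> Box p is the dual of axiom 5, which corresponds to the euclidean property. Such an R need not be euclidean — not valid.

A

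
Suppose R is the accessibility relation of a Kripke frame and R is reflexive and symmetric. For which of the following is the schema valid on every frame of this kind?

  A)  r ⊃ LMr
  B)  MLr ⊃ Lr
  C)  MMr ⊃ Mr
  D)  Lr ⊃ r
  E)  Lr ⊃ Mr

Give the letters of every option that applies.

Reflexive relations are serial.
(A) r ⊃ LMr is axiom B; it is valid on a frame exactly when R is symmetric. Every such R is symmetric, so valid.
(B) MLr ⊃ Lr is the dual of axiom 5, which corresponds to the euclidean property. Such an R need not be euclidean — not valid.
(C) MMr ⊃ Mr is the dual of axiom 4; it is valid on a frame exactly when R is transitive. Such an R need not be transitive, so not valid.
(D) Lr ⊃ r is axiom T; it is valid on a frame exactly when R is reflexive. Every such R is reflexive, so valid.
(E) Lr ⊃ Mr is axiom D; it is valid on a frame exactly when R is serial. Every such R is serial, so valid.

A, D, E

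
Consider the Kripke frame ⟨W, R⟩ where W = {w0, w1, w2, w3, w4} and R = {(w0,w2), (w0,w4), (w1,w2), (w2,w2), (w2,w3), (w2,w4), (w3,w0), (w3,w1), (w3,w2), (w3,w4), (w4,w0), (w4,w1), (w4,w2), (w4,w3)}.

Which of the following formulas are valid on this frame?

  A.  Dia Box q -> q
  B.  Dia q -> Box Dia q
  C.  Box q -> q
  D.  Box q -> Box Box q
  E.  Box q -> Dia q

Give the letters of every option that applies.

R is not reflexive: not w0 R w0.
R is not symmetric: w0 R w2 but not w2 R w0.
R is not transitive: w0 R w2 and w2 R w3 but not w0 R w3.
R is not euclidean: w3 R w0 and w3 R w1 but not w0 R w1.
R is serial: every world has an R-successor.
(A) the dual of axiom B: valid iff R is symmetric. R is not symmetric — not valid.
(B) axiom 5: valid iff R is euclidean. R is not euclidean — not valid.
(C) Box q -> q is axiom T; it is valid on a frame exactly when R is reflexive. R is not reflexive, so not valid.
(D) Box q -> Box Box q is axiom 4, which corresponds to transitivity. R is not transitive — not valid.
(E) Box q -> Dia q is axiom D; it is valid on a frame exactly when R is serial. R is serial, so valid.

E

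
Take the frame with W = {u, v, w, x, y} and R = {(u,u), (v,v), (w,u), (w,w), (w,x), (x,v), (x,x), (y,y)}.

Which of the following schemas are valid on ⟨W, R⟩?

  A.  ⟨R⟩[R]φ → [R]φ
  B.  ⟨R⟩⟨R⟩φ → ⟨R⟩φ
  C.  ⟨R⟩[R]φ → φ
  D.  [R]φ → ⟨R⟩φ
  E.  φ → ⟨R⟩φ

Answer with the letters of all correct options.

D, E

R is reflexive: each world relates to itself.
R is not symmetric: w R u but not u R w.
R is not transitive: w R x and x R v but not w R v.
R is not euclidean: w R u and w R w but not u R w.
R is serial: every world has an R-successor.
(A) ⟨R⟩[R]φ → [R]φ is the dual of axiom 5, which corresponds to the euclidean property. R is not euclidean — not valid.
(B) ⟨R⟩⟨R⟩φ → ⟨R⟩φ (the dual of axiom 4) characterises the transitive frames. R is not transitive — not valid.
(C) the dual of axiom B: valid iff R is symmetric. R is not symmetric — not valid.
(D) [R]φ → ⟨R⟩φ (axiom D) characterises the serial frames. R is serial — valid.
(E) φ → ⟨R⟩φ is the dual of axiom T, which corresponds to reflexivity. R is reflexive — valid.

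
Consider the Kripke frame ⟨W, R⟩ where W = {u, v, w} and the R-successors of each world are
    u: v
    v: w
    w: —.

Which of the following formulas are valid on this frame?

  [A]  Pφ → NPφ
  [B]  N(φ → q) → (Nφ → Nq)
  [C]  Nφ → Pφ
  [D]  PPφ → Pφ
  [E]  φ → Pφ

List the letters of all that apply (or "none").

R is not reflexive: not u R u.
R is not transitive: u R v and v R w but not u R w.
R is not euclidean: u R v and u R v but not v R v.
R is not serial: w has no R-successor.
(A) axiom 5: valid iff R is euclidean. R is not euclidean — not valid.
(B) N(φ → q) → (Nφ → Nq) is axiom K, valid on every Kripke frame — valid.
(C) Nφ → Pφ is axiom D, which corresponds to seriality. R is not serial — not valid.
(D) PPφ → Pφ is the dual of axiom 4; it is valid on a frame exactly when R is transitive. R is not transitive, so not valid.
(E) φ → Pφ is the dual of axiom T, which corresponds to reflexivity. R is not reflexive — not valid.

B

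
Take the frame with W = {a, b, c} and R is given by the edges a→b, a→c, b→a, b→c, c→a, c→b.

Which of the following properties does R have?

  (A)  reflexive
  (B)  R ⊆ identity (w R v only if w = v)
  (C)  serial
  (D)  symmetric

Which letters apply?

(A) not reflexive: not a R a.
(B) not ⊆ identity: a R b with a ≠ b.
(C) serial: every world has an R-successor.
(D) symmetric: every R-edge is matched by its reverse.

C, D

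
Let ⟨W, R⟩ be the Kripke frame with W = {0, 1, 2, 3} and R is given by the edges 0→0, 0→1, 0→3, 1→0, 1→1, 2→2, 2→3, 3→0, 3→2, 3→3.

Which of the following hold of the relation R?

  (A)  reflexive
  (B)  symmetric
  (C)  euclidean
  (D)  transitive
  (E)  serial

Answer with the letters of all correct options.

A, B, E

(A) reflexive: each world relates to itself.
(B) symmetric: every R-edge is matched by its reverse.
(C) not euclidean: 0 R 1 and 0 R 3 but not 1 R 3.
(D) not transitive: 0 R 3 and 3 R 2 but not 0 R 2.
(E) serial: every world has an R-successor.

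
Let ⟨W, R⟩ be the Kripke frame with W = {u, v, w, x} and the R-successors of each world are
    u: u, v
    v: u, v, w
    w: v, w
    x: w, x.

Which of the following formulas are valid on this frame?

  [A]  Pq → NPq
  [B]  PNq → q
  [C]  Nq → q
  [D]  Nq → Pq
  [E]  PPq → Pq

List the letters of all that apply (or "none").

C, D

R is reflexive: each world relates to itself.
R is not symmetric: x R w but not w R x.
R is not transitive: u R v and v R w but not u R w.
R is not euclidean: v R u and v R w but not u R w.
R is serial: every world has an R-successor.
(A) Pq → NPq (axiom 5) characterises the euclidean frames. R is not euclidean — not valid.
(B) PNq → q is the dual of axiom B; it is valid on a frame exactly when R is symmetric. R is not symmetric, so not valid.
(C) Nq → q (axiom T) characterises the reflexive frames. R is reflexive — valid.
(D) Nq → Pq is axiom D; it is valid on a frame exactly when R is serial. R is serial, so valid.
(E) PPq → Pq (the dual of axiom 4) characterises the transitive frames. R is not transitive — not valid.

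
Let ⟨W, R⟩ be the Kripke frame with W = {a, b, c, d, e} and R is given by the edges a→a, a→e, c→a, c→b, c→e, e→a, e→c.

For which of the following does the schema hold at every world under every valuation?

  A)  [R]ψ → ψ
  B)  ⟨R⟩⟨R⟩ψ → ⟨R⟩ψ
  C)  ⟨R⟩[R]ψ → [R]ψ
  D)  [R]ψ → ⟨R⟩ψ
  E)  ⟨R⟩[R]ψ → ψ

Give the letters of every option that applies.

R is not reflexive: not b R b.
R is not symmetric: c R a but not a R c.
R is not transitive: a R e and e R c but not a R c.
R is not euclidean: c R a and c R b but not a R b.
R is not serial: b has no R-successor.
(A) [R]ψ → ψ (axiom T) characterises the reflexive frames. R is not reflexive — not valid.
(B) ⟨R⟩⟨R⟩ψ → ⟨R⟩ψ is the dual of axiom 4; it is valid on a frame exactly when R is transitive. R is not transitive, so not valid.
(C) the dual of axiom 5: valid iff R is euclidean. R is not euclidean — not valid.
(D) [R]ψ → ⟨R⟩ψ (axiom D) characterises the serial frames. R is not serial — not valid.
(E) ⟨R⟩[R]ψ → ψ (the dual of axiom B) characterises the symmetric frames. R is not symmetric — not valid.

none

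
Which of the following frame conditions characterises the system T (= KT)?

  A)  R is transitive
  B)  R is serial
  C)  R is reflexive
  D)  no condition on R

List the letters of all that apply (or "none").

C

(A) this class determines K4, not T (= KT).
(B) this class determines D, not T (= KT).
(C) T (= KT) is sound and complete for exactly this class.
(D) this class determines K, not T (= KT).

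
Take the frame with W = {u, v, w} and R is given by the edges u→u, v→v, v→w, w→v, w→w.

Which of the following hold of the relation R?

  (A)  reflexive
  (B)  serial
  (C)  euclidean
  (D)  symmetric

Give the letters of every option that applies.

(A) reflexive: each world relates to itself.
(B) serial: every world has an R-successor.
(C) euclidean: any two R-successors of the same world are R-related.
(D) symmetric: every R-edge is matched by its reverse.

A, B, C, D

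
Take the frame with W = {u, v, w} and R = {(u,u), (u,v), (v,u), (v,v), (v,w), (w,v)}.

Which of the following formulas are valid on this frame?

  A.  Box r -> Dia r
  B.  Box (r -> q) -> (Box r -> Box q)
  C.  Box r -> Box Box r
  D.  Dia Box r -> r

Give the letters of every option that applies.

R is symmetric: every R-edge is matched by its reverse.
R is not transitive: u R v and v R w but not u R w.
R is serial: every world has an R-successor.
(A) Box r -> Dia r (axiom D) characterises the serial frames. R is serial — valid.
(B) Box (r -> q) -> (Box r -> Box q) is axiom K, valid on every Kripke frame — valid.
(C) Box r -> Box Box r is axiom 4; it is valid on a frame exactly when R is transitive. R is not transitive, so not valid.
(D) Dia Box r -> r is the dual of axiom B; it is valid on a frame exactly when R is symmetric. R is symmetric, so valid.

A, B, D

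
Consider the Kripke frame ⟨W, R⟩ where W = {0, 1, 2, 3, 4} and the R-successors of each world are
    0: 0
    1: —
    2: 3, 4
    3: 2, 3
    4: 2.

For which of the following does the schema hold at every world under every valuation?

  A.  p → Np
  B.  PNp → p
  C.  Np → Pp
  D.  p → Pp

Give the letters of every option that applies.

B

R is not reflexive: not 1 R 1.
R is symmetric: every R-edge is matched by its reverse.
R is not serial: 1 has no R-successor.
R is not a subset of the identity: 2 R 3 with 2 ≠ 3.
(A) p → Np (equivalent to ◇p→p) corresponds to R being a subset of the identity. Here R ⊄ identity, so not valid.
(B) PNp → p is the dual of axiom B; it is valid on a frame exactly when R is symmetric. R is symmetric, so valid.
(C) Np → Pp is axiom D, which corresponds to seriality. R is not serial — not valid.
(D) p → Pp is the dual of axiom T, which corresponds to reflexivity. R is not reflexive — not valid.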